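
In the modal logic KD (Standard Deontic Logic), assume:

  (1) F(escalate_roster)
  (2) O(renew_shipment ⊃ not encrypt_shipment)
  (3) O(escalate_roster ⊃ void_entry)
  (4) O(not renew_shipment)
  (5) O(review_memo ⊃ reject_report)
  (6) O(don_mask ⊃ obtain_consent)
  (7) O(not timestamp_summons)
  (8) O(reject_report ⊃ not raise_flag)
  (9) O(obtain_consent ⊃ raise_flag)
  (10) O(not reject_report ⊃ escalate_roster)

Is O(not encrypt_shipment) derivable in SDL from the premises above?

Premise 2 is O(renew_shipment ⊃ not encrypt_shipment), but O(renew_shipment) is not derivable from the premises, so it does not yield O(not encrypt_shipment).
No other premise forces O(not encrypt_shipment). An ideal world satisfying every premise can still have not encrypt_shipment false, so O(not encrypt_shipment) is not derivable.

No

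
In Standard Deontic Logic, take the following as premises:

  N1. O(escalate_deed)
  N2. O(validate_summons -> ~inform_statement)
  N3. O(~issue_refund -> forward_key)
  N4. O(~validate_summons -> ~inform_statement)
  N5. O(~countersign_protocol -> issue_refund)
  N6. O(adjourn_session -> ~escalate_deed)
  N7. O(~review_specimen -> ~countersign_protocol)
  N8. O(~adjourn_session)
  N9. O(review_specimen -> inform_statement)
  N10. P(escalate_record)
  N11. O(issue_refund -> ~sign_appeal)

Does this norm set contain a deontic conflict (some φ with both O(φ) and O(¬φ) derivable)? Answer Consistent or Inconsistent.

Consistent

Premise 6 is O(adjourn_session -> ~escalate_deed), but O(adjourn_session) is not derivable from the premises, so it does not yield O(~escalate_deed).
So O(~escalate_deed) is not derivable, and the apparent clash with O(escalate_deed) does not arise.
A world satisfying every obligation exists (e.g. adjourn_session=false, countersign_protocol=false, escalate_deed=true, escalate_record=false, forward_key=false, inform_statement=false, issue_refund=true, review_specimen=false, sign_appeal=false, validate_summons=false); no atom is both obligatory and forbidden, so the set is consistent.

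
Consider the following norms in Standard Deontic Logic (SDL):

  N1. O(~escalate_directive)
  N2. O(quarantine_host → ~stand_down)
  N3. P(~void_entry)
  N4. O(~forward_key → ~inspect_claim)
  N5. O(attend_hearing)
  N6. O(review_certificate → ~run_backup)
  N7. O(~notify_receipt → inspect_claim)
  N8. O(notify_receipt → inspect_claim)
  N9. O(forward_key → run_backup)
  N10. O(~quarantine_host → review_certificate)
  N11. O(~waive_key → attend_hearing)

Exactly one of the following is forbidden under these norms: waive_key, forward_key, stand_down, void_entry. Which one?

stand_down

Premises 8 and 7 cover both cases: O(notify_receipt → inspect_claim) and O(~notify_receipt → inspect_claim). Since notify_receipt ∨ ~notify_receipt is a tautology, O(inspect_claim) follows.
Premise 4, O(~forward_key → ~inspect_claim), contraposes to O(inspect_claim → forward_key); with O(inspect_claim) we get O(forward_key).
From O(forward_key) and premise 9, O(forward_key → run_backup), we obtain O(run_backup).
Premise 6 is O(review_certificate → ~run_backup); contrapositively O(run_backup → ~review_certificate). Since O(run_backup) holds, K gives O(~review_certificate).
Premise 10 is O(~quarantine_host → review_certificate); contrapositively O(~review_certificate → quarantine_host). Since O(~review_certificate) holds, K gives O(quarantine_host).
With premise 2, O(quarantine_host → ~stand_down), the K-axiom yields O(~stand_down).
So O(~stand_down) holds, i.e. stand_down is forbidden. None of the other listed options is forbidden under the premises.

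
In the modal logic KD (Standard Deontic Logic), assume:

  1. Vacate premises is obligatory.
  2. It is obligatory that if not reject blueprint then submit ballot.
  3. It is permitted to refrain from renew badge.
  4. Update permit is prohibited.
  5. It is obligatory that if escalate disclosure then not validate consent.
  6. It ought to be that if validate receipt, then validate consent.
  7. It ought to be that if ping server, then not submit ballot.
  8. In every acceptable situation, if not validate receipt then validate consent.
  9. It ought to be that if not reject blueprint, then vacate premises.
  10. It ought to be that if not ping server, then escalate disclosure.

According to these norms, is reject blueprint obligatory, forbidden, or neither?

Obligatory

By case analysis on validate_receipt: premise 6 gives O(validate_receipt → validate_consent) and premise 8 gives O(¬validate_receipt → validate_consent), so O(validate_consent) either way.
The contrapositive of premise 5 (O(escalate_disclosure → ¬validate_consent)) is O(validate_consent → ¬escalate_disclosure), and O(validate_consent) is already established, so O(¬escalate_disclosure).
Premise 10, O(¬ping_server → escalate_disclosure), contraposes to O(¬escalate_disclosure → ping_server); with O(¬escalate_disclosure) we get O(ping_server).
With premise 7, O(ping_server → ¬submit_ballot), the K-axiom yields O(¬submit_ballot).
Premise 2, O(¬reject_blueprint → submit_ballot), contraposes to O(¬submit_ballot → reject_blueprint); with O(¬submit_ballot) we get O(reject_blueprint).
Premises 1, 3, 4, 9 do not contribute to this derivation.
Hence reject_blueprint is obligatory.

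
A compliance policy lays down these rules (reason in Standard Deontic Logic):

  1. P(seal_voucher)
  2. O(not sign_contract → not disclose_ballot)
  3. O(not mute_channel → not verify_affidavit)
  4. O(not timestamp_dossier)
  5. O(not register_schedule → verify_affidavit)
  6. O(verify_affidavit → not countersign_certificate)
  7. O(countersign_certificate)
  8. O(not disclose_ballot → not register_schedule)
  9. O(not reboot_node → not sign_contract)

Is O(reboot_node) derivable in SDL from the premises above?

Yes

From premise 7 we have O(countersign_certificate).
Premise 6 is O(verify_affidavit → not countersign_certificate); contrapositively O(countersign_certificate → not verify_affidavit). Since O(countersign_certificate) holds, K gives O(not verify_affidavit).
Premise 5, O(not register_schedule → verify_affidavit), contraposes to O(not verify_affidavit → register_schedule); with O(not verify_affidavit) we get O(register_schedule).
Premise 8, O(not disclose_ballot → not register_schedule), contraposes to O(register_schedule → disclose_ballot); with O(register_schedule) we get O(disclose_ballot).
Premise 2 is O(not sign_contract → not disclose_ballot); contrapositively O(disclose_ballot → sign_contract). Since O(disclose_ballot) holds, K gives O(sign_contract).
Premise 9 is O(not reboot_node → not sign_contract); contrapositively O(sign_contract → reboot_node). Since O(sign_contract) holds, K gives O(reboot_node).
Premises 1, 3, 4 do not contribute to this derivation.
So O(reboot_node) follows.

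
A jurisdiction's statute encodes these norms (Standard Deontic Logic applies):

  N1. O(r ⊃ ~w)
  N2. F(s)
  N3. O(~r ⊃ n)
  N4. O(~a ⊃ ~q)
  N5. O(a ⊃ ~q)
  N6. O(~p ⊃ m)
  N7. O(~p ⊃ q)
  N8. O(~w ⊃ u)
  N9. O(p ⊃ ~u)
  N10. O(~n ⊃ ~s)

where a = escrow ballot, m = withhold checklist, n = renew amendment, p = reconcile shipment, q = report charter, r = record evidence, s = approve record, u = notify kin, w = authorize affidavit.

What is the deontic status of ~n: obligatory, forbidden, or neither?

Premises 5 and 4 cover both cases: O(a ⊃ ~q) and O(~a ⊃ ~q). Since a ∨ ~a is a tautology, O(~q) follows.
Premise 7 is O(~p ⊃ q); contrapositively O(~q ⊃ p). Since O(~q) holds, K gives O(p).
From O(p) and premise 9, O(p ⊃ ~u), we obtain O(~u).
Premise 8 is O(~w ⊃ u); contrapositively O(~u ⊃ w). Since O(~u) holds, K gives O(w).
Premise 1 is O(r ⊃ ~w); contrapositively O(w ⊃ ~r). Since O(w) holds, K gives O(~r).
From O(~r) and premise 3, O(~r ⊃ n), we obtain O(n).
Premises 2, 6, 10 do not contribute to this derivation.
Thus O(n), which is F(~n): ~n is forbidden.

Forbidden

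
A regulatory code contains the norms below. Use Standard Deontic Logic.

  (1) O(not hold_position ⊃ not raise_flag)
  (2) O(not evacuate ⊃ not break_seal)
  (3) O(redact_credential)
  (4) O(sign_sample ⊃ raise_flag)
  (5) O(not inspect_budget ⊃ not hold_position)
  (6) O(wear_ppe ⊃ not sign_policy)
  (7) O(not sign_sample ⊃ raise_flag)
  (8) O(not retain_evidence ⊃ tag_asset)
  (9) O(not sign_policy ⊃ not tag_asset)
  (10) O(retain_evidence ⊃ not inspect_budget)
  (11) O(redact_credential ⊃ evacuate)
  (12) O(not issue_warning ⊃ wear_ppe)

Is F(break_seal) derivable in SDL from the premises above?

No

Premise 2 is O(not evacuate ⊃ not break_seal), but O(not evacuate) is not derivable from the premises, so it does not yield O(not break_seal).
No other premise forces O(not break_seal). An ideal world satisfying every premise can still have break_seal true, so F(break_seal) is not derivable.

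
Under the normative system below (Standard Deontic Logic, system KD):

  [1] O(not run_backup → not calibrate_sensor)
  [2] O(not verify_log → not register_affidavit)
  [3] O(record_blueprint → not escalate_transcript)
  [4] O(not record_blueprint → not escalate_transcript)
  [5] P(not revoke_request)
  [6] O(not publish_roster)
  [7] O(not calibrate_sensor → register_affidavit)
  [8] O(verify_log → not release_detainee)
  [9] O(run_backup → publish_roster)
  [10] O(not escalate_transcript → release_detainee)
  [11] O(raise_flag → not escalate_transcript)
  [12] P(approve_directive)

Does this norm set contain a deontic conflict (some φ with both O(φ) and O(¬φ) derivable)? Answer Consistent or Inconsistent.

Inconsistent

Premises 3 and 4 cover both cases: O(record_blueprint → not escalate_transcript) and O(not record_blueprint → not escalate_transcript). Since record_blueprint ∨ not record_blueprint is a tautology, O(not escalate_transcript) follows.
Applying K to premise 10 (O(not escalate_transcript → release_detainee)) and O(not escalate_transcript) yields O(release_detainee).
Premise 8, O(verify_log → not release_detainee), contraposes to O(release_detainee → not verify_log); with O(release_detainee) we get O(not verify_log).
With premise 2, O(not verify_log → not register_affidavit), the K-axiom yields O(not register_affidavit).
Premise 7 is O(not calibrate_sensor → register_affidavit); contrapositively O(not register_affidavit → calibrate_sensor). Since O(not register_affidavit) holds, K gives O(calibrate_sensor).
Premise 1 is O(not run_backup → not calibrate_sensor); contrapositively O(calibrate_sensor → run_backup). Since O(calibrate_sensor) holds, K gives O(run_backup).
Premise 9 is O(run_backup → publish_roster); since O(run_backup), deontic closure gives O(publish_roster).
Yet premise 6 states O(not publish_roster).
We now have both O(publish_roster) and O(not publish_roster) — publish_roster is simultaneously obligatory and forbidden, violating the D-axiom.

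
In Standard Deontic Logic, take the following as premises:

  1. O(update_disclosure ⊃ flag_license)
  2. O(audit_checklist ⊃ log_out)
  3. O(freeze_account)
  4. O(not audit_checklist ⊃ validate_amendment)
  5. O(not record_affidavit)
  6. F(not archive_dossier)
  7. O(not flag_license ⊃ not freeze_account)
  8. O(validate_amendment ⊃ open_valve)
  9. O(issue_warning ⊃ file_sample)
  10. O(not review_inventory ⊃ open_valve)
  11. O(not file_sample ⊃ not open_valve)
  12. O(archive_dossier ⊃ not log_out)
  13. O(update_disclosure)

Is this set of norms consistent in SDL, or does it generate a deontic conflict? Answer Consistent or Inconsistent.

Premise 7 is O(not flag_license ⊃ not freeze_account), but O(not flag_license) is not derivable from the premises, so it does not yield O(not freeze_account).
So O(not freeze_account) is not derivable, and the apparent clash with O(freeze_account) does not arise.
A world satisfying every obligation exists (e.g. archive_dossier=true, audit_checklist=false, file_sample=true, flag_license=true, freeze_account=true, issue_warning=false, log_out=false, open_valve=true, record_affidavit=false, review_inventory=false, update_disclosure=true, validate_amendment=true); no atom is both obligatory and forbidden, so the set is consistent.

Consistent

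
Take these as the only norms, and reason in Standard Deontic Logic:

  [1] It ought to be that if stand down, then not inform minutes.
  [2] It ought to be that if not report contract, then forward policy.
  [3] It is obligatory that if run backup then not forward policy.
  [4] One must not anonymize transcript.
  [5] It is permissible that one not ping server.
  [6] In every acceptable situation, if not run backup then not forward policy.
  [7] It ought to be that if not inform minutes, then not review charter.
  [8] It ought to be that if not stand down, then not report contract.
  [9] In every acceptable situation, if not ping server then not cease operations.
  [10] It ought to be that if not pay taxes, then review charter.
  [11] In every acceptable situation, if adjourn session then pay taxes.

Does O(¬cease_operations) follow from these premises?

No

Premise 9 is O(¬ping_server → ¬cease_operations), but O(¬ping_server) is not derivable from the premises (the permission P(¬ping_server) asserts only ¬O(ping_server), not O(¬ping_server)), so it does not yield O(¬cease_operations).
No other premise forces O(¬cease_operations). An ideal world satisfying every premise can still have ¬cease_operations false, so O(¬cease_operations) is not derivable.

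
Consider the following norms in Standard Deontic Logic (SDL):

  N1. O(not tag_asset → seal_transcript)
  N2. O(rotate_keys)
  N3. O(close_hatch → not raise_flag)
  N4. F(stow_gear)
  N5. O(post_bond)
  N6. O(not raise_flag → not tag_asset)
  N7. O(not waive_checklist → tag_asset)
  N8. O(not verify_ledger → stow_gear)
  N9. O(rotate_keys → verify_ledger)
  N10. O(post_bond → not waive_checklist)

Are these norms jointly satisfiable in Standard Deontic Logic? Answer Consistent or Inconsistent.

Premise 8 is O(not verify_ledger → stow_gear), but O(not verify_ledger) is not derivable from the premises, so it does not yield O(stow_gear).
So O(stow_gear) is not derivable, and the apparent clash with O(not stow_gear) does not arise.
A world satisfying every obligation exists (e.g. close_hatch=false, post_bond=true, raise_flag=true, rotate_keys=true, seal_transcript=false, stow_gear=false, tag_asset=true, verify_ledger=true, waive_checklist=false); no atom is both obligatory and forbidden, so the set is consistent.

Consistent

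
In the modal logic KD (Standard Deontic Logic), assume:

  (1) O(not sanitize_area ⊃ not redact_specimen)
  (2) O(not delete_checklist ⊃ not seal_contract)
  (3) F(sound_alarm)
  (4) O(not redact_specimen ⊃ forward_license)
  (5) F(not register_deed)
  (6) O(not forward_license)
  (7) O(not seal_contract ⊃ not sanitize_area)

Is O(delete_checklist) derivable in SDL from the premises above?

Yes

Premise 6 states O(not forward_license) outright.
Premise 4, O(not redact_specimen ⊃ forward_license), contraposes to O(not forward_license ⊃ redact_specimen); with O(not forward_license) we get O(redact_specimen).
The contrapositive of premise 1 (O(not sanitize_area ⊃ not redact_specimen)) is O(redact_specimen ⊃ sanitize_area), and O(redact_specimen) is already established, so O(sanitize_area).
Premise 7, O(not seal_contract ⊃ not sanitize_area), contraposes to O(sanitize_area ⊃ seal_contract); with O(sanitize_area) we get O(seal_contract).
Premise 2, O(not delete_checklist ⊃ not seal_contract), contraposes to O(seal_contract ⊃ delete_checklist); with O(seal_contract) we get O(delete_checklist).
Premises 3, 5 do not contribute to this derivation.
So O(delete_checklist) follows.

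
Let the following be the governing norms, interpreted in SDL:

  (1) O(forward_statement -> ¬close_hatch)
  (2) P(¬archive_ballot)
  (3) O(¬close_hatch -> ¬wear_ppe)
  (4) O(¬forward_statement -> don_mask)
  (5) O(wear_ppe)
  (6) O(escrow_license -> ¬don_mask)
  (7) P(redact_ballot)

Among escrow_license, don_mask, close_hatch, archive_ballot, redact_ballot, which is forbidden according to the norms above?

escrow_license

From premise 5 we have O(wear_ppe).
The contrapositive of premise 3 (O(¬close_hatch -> ¬wear_ppe)) is O(wear_ppe -> close_hatch), and O(wear_ppe) is already established, so O(close_hatch).
Premise 1, O(forward_statement -> ¬close_hatch), contraposes to O(close_hatch -> ¬forward_statement); with O(close_hatch) we get O(¬forward_statement).
Applying K to premise 4 (O(¬forward_statement -> don_mask)) and O(¬forward_statement) yields O(don_mask).
The contrapositive of premise 6 (O(escrow_license -> ¬don_mask)) is O(don_mask -> ¬escrow_license), and O(don_mask) is already established, so O(¬escrow_license).
So O(¬escrow_license) holds, i.e. escrow_license is forbidden. None of the other listed options is forbidden under the premises.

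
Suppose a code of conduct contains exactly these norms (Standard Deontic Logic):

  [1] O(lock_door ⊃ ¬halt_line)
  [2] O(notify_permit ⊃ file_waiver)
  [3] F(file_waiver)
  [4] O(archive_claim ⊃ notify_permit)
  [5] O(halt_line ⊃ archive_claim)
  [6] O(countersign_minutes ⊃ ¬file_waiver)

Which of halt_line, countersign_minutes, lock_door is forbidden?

Premise 3 is F(file_waiver), i.e. O(¬file_waiver).
The contrapositive of premise 2 (O(notify_permit ⊃ file_waiver)) is O(¬file_waiver ⊃ ¬notify_permit), and O(¬file_waiver) is already established, so O(¬notify_permit).
Premise 4 is O(archive_claim ⊃ notify_permit); contrapositively O(¬notify_permit ⊃ ¬archive_claim). Since O(¬notify_permit) holds, K gives O(¬archive_claim).
Premise 5 is O(halt_line ⊃ archive_claim); contrapositively O(¬archive_claim ⊃ ¬halt_line). Since O(¬archive_claim) holds, K gives O(¬halt_line).
So O(¬halt_line) holds, i.e. halt_line is forbidden. None of the other listed options is forbidden under the premises.

halt_line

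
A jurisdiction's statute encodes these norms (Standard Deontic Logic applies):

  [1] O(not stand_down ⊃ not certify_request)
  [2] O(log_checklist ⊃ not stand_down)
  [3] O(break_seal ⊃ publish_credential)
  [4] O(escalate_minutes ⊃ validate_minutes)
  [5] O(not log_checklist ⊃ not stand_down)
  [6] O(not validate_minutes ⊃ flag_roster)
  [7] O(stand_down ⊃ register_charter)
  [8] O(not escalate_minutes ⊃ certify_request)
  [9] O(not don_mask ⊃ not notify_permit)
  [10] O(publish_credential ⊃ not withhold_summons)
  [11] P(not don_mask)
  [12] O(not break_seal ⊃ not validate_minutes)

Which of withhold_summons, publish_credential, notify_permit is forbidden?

Premises 5 and 2 cover both cases: O(not log_checklist ⊃ not stand_down) and O(log_checklist ⊃ not stand_down). Since not log_checklist ∨ log_checklist is a tautology, O(not stand_down) follows.
Applying K to premise 1 (O(not stand_down ⊃ not certify_request)) and O(not stand_down) yields O(not certify_request).
The contrapositive of premise 8 (O(not escalate_minutes ⊃ certify_request)) is O(not certify_request ⊃ escalate_minutes), and O(not certify_request) is already established, so O(escalate_minutes).
Premise 4 is O(escalate_minutes ⊃ validate_minutes); since O(escalate_minutes), deontic closure gives O(validate_minutes).
Premise 12, O(not break_seal ⊃ not validate_minutes), contraposes to O(validate_minutes ⊃ break_seal); with O(validate_minutes) we get O(break_seal).
From O(break_seal) and premise 3, O(break_seal ⊃ publish_credential), we obtain O(publish_credential).
Premise 10 is O(publish_credential ⊃ not withhold_summons); since O(publish_credential), deontic closure gives O(not withhold_summons).
So O(not withhold_summons) holds, i.e. withhold_summons is forbidden. None of the other listed options is forbidden under the premises.

withhold_summons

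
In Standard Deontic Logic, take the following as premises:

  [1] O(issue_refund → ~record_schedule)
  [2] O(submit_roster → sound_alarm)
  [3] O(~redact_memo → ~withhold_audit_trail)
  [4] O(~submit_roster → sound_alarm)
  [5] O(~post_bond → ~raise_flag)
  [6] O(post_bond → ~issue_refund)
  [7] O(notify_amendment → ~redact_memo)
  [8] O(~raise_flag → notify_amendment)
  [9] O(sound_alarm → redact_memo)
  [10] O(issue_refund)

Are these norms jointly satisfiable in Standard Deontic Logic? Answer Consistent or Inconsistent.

Inconsistent

By case analysis on ~submit_roster: premise 4 gives O(~submit_roster → sound_alarm) and premise 2 gives O(submit_roster → sound_alarm), so O(sound_alarm) either way.
Premise 9 is O(sound_alarm → redact_memo); since O(sound_alarm), deontic closure gives O(redact_memo).
The contrapositive of premise 7 (O(notify_amendment → ~redact_memo)) is O(redact_memo → ~notify_amendment), and O(redact_memo) is already established, so O(~notify_amendment).
Premise 8 is O(~raise_flag → notify_amendment); contrapositively O(~notify_amendment → raise_flag). Since O(~notify_amendment) holds, K gives O(raise_flag).
Premise 5, O(~post_bond → ~raise_flag), contraposes to O(raise_flag → post_bond); with O(raise_flag) we get O(post_bond).
From O(post_bond) and premise 6, O(post_bond → ~issue_refund), we obtain O(~issue_refund).
But premise 10 directly asserts O(issue_refund).
We now have both O(~issue_refund) and O(issue_refund) — issue_refund is simultaneously obligatory and forbidden, violating the D-axiom.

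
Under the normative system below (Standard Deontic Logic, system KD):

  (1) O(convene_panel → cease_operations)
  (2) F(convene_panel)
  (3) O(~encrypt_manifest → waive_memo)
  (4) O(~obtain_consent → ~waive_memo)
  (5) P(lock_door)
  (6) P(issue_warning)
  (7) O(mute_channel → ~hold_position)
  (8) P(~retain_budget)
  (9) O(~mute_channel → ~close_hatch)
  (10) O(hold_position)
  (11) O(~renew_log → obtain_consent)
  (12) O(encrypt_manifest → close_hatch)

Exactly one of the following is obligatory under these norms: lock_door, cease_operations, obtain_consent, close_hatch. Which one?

Premise 10 gives O(hold_position).
Premise 7 is O(mute_channel → ~hold_position); contrapositively O(hold_position → ~mute_channel). Since O(hold_position) holds, K gives O(~mute_channel).
Applying K to premise 9 (O(~mute_channel → ~close_hatch)) and O(~mute_channel) yields O(~close_hatch).
The contrapositive of premise 12 (O(encrypt_manifest → close_hatch)) is O(~close_hatch → ~encrypt_manifest), and O(~close_hatch) is already established, so O(~encrypt_manifest).
Applying K to premise 3 (O(~encrypt_manifest → waive_memo)) and O(~encrypt_manifest) yields O(waive_memo).
Premise 4, O(~obtain_consent → ~waive_memo), contraposes to O(waive_memo → obtain_consent); with O(waive_memo) we get O(obtain_consent).
So O(obtain_consent) holds — obtain_consent is obligatory. None of the other listed options is made obligatory by any chain of premises.

obtain_consent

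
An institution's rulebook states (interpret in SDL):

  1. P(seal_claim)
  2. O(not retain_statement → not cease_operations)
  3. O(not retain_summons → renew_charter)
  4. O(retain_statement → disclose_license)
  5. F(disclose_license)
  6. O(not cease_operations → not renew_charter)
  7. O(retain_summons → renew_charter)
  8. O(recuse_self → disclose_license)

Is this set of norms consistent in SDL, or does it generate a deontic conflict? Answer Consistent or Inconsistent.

Premises 7 and 3 are O(retain_summons → renew_charter) and O(not retain_summons → renew_charter); every ideal world satisfies retain_summons or not retain_summons, so in either case renew_charter holds — hence O(renew_charter).
Premise 6 is O(not cease_operations → not renew_charter); contrapositively O(renew_charter → cease_operations). Since O(renew_charter) holds, K gives O(cease_operations).
Premise 2, O(not retain_statement → not cease_operations), contraposes to O(cease_operations → retain_statement); with O(cease_operations) we get O(retain_statement).
With premise 4, O(retain_statement → disclose_license), the K-axiom yields O(disclose_license).
But premise 5, F(disclose_license), means O(not disclose_license).
We now have both O(disclose_license) and O(not disclose_license) — disclose_license is simultaneously obligatory and forbidden, violating the D-axiom.

Inconsistent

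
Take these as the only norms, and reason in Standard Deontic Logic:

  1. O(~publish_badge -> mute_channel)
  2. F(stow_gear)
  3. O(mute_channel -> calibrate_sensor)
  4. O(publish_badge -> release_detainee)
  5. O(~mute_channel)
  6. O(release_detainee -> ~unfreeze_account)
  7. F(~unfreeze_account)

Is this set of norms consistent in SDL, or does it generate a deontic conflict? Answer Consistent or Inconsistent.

Inconsistent

From premise 5 we have O(~mute_channel).
Premise 1, O(~publish_badge -> mute_channel), contraposes to O(~mute_channel -> publish_badge); with O(~mute_channel) we get O(publish_badge).
Applying K to premise 4 (O(publish_badge -> release_detainee)) and O(publish_badge) yields O(release_detainee).
Premise 6 is O(release_detainee -> ~unfreeze_account); since O(release_detainee), deontic closure gives O(~unfreeze_account).
Yet premise 7 is F(~unfreeze_account), i.e. O(unfreeze_account).
We now have both O(~unfreeze_account) and O(unfreeze_account) — unfreeze_account is simultaneously obligatory and forbidden, violating the D-axiom.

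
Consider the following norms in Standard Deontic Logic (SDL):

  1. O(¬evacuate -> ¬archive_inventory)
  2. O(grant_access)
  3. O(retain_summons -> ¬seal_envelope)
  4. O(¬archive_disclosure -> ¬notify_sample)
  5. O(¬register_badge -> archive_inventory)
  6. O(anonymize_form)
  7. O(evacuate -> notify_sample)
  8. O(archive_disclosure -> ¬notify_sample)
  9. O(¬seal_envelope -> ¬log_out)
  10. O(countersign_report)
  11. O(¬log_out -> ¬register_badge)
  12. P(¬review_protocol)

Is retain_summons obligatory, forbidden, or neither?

Premises 4 and 8 are O(¬archive_disclosure -> ¬notify_sample) and O(archive_disclosure -> ¬notify_sample); every ideal world satisfies ¬archive_disclosure or archive_disclosure, so in either case ¬notify_sample holds — hence O(¬notify_sample).
Premise 7 is O(evacuate -> notify_sample); contrapositively O(¬notify_sample -> ¬evacuate). Since O(¬notify_sample) holds, K gives O(¬evacuate).
From O(¬evacuate) and premise 1, O(¬evacuate -> ¬archive_inventory), we obtain O(¬archive_inventory).
The contrapositive of premise 5 (O(¬register_badge -> archive_inventory)) is O(¬archive_inventory -> register_badge), and O(¬archive_inventory) is already established, so O(register_badge).
The contrapositive of premise 11 (O(¬log_out -> ¬register_badge)) is O(register_badge -> log_out), and O(register_badge) is already established, so O(log_out).
Premise 9 is O(¬seal_envelope -> ¬log_out); contrapositively O(log_out -> seal_envelope). Since O(log_out) holds, K gives O(seal_envelope).
The contrapositive of premise 3 (O(retain_summons -> ¬seal_envelope)) is O(seal_envelope -> ¬retain_summons), and O(seal_envelope) is already established, so O(¬retain_summons).
Premises 2, 6, 10, 12 do not contribute to this derivation.
Thus O(¬retain_summons), which is F(retain_summons): retain_summons is forbidden.

Forbidden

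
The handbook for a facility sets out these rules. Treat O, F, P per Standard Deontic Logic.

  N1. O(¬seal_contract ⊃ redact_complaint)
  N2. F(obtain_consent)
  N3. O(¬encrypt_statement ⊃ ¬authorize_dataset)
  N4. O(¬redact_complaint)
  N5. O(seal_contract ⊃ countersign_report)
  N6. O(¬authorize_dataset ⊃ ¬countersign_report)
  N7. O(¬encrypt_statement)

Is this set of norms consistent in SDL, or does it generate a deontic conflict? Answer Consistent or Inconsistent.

Inconsistent

From premise 7 we have O(¬encrypt_statement).
Premise 3 is O(¬encrypt_statement ⊃ ¬authorize_dataset); since O(¬encrypt_statement), deontic closure gives O(¬authorize_dataset).
Applying K to premise 6 (O(¬authorize_dataset ⊃ ¬countersign_report)) and O(¬authorize_dataset) yields O(¬countersign_report).
Premise 5 is O(seal_contract ⊃ countersign_report); contrapositively O(¬countersign_report ⊃ ¬seal_contract). Since O(¬countersign_report) holds, K gives O(¬seal_contract).
With premise 1, O(¬seal_contract ⊃ redact_complaint), the K-axiom yields O(redact_complaint).
But premise 4 directly asserts O(¬redact_complaint).
We now have both O(redact_complaint) and O(¬redact_complaint) — redact_complaint is simultaneously obligatory and forbidden, violating the D-axiom.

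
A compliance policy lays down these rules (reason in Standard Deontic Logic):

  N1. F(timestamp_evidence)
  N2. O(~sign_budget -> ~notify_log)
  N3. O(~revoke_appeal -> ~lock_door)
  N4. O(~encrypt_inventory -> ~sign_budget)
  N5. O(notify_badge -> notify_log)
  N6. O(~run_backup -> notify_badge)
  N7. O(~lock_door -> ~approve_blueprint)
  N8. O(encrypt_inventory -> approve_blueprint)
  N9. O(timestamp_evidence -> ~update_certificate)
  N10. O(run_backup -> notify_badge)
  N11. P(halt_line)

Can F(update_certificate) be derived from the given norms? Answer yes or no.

Premise 9 is O(timestamp_evidence -> ~update_certificate), but O(timestamp_evidence) is not derivable from the premises, so it does not yield O(~update_certificate).
No other premise forces O(~update_certificate). An ideal world satisfying every premise can still have update_certificate true, so F(update_certificate) is not derivable.

No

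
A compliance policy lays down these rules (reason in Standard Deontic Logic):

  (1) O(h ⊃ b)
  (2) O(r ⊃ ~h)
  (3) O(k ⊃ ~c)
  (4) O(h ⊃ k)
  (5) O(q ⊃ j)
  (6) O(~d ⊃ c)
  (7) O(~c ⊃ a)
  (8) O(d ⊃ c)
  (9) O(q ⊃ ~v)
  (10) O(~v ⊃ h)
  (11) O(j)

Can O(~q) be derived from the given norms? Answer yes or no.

Yes

By case analysis on ~d: premise 6 gives O(~d ⊃ c) and premise 8 gives O(d ⊃ c), so O(c) either way.
Premise 3 is O(k ⊃ ~c); contrapositively O(c ⊃ ~k). Since O(c) holds, K gives O(~k).
The contrapositive of premise 4 (O(h ⊃ k)) is O(~k ⊃ ~h), and O(~k) is already established, so O(~h).
Premise 10, O(~v ⊃ h), contraposes to O(~h ⊃ v); with O(~h) we get O(v).
The contrapositive of premise 9 (O(q ⊃ ~v)) is O(v ⊃ ~q), and O(v) is already established, so O(~q).
Premises 1, 2, 5, 7, 11 do not contribute to this derivation.
So O(~q) follows.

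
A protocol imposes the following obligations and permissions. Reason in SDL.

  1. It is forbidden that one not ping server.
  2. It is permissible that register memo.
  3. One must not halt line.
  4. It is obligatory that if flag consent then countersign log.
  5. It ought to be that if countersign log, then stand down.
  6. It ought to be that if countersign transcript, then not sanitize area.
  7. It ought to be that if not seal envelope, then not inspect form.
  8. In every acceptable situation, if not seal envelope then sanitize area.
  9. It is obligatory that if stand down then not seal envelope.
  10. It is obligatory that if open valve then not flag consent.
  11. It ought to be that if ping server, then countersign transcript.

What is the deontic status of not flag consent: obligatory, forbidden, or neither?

Premise 1, F(¬ping_server), is equivalent to O(ping_server).
Applying K to premise 11 (O(ping_server → countersign_transcript)) and O(ping_server) yields O(countersign_transcript).
Applying K to premise 6 (O(countersign_transcript → ¬sanitize_area)) and O(countersign_transcript) yields O(¬sanitize_area).
Premise 8 is O(¬seal_envelope → sanitize_area); contrapositively O(¬sanitize_area → seal_envelope). Since O(¬sanitize_area) holds, K gives O(seal_envelope).
The contrapositive of premise 9 (O(stand_down → ¬seal_envelope)) is O(seal_envelope → ¬stand_down), and O(seal_envelope) is already established, so O(¬stand_down).
Premise 5 is O(countersign_log → stand_down); contrapositively O(¬stand_down → ¬countersign_log). Since O(¬stand_down) holds, K gives O(¬countersign_log).
The contrapositive of premise 4 (O(flag_consent → countersign_log)) is O(¬countersign_log → ¬flag_consent), and O(¬countersign_log) is already established, so O(¬flag_consent).
Premises 2, 3, 7, 10 do not contribute to this derivation.
Hence ¬flag_consent is obligatory.

Obligatory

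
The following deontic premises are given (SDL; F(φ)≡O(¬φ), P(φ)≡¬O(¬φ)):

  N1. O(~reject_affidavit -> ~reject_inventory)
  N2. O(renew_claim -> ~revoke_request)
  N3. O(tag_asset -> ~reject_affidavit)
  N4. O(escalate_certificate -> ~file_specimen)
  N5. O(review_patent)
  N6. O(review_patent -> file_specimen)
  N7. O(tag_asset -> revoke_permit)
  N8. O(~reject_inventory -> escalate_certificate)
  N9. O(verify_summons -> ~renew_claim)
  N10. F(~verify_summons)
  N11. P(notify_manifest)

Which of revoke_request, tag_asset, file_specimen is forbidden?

tag_asset

Premise 5 states O(review_patent) outright.
Applying K to premise 6 (O(review_patent -> file_specimen)) and O(review_patent) yields O(file_specimen).
Premise 4 is O(escalate_certificate -> ~file_specimen); contrapositively O(file_specimen -> ~escalate_certificate). Since O(file_specimen) holds, K gives O(~escalate_certificate).
The contrapositive of premise 8 (O(~reject_inventory -> escalate_certificate)) is O(~escalate_certificate -> reject_inventory), and O(~escalate_certificate) is already established, so O(reject_inventory).
Premise 1, O(~reject_affidavit -> ~reject_inventory), contraposes to O(reject_inventory -> reject_affidavit); with O(reject_inventory) we get O(reject_affidavit).
Premise 3, O(tag_asset -> ~reject_affidavit), contraposes to O(reject_affidavit -> ~tag_asset); with O(reject_affidavit) we get O(~tag_asset).
So O(~tag_asset) holds, i.e. tag_asset is forbidden. None of the other listed options is forbidden under the premises.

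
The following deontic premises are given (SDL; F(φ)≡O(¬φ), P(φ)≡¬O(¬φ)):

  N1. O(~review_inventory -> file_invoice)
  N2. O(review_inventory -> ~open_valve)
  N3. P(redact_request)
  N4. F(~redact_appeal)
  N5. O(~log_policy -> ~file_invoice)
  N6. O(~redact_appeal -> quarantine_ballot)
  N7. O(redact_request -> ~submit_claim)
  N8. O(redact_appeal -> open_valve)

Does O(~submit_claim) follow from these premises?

Premise 7 is O(redact_request -> ~submit_claim), but O(redact_request) is not derivable from the premises (the permission P(redact_request) asserts only ~O(~redact_request), not O(redact_request)), so it does not yield O(~submit_claim).
No other premise forces O(~submit_claim). An ideal world satisfying every premise can still have ~submit_claim false, so O(~submit_claim) is not derivable.

No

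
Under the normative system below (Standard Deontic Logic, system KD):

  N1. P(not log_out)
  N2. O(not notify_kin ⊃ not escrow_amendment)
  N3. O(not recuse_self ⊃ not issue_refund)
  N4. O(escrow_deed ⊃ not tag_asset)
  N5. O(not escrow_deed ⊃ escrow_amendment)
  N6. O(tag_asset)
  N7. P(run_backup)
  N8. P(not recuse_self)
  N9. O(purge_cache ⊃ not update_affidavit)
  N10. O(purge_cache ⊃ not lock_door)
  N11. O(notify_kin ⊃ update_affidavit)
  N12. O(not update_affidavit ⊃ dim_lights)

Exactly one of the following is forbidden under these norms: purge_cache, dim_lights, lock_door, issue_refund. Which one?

purge_cache

From premise 6 we have O(tag_asset).
The contrapositive of premise 4 (O(escrow_deed ⊃ not tag_asset)) is O(tag_asset ⊃ not escrow_deed), and O(tag_asset) is already established, so O(not escrow_deed).
Applying K to premise 5 (O(not escrow_deed ⊃ escrow_amendment)) and O(not escrow_deed) yields O(escrow_amendment).
The contrapositive of premise 2 (O(not notify_kin ⊃ not escrow_amendment)) is O(escrow_amendment ⊃ notify_kin), and O(escrow_amendment) is already established, so O(notify_kin).
With premise 11, O(notify_kin ⊃ update_affidavit), the K-axiom yields O(update_affidavit).
The contrapositive of premise 9 (O(purge_cache ⊃ not update_affidavit)) is O(update_affidavit ⊃ not purge_cache), and O(update_affidavit) is already established, so O(not purge_cache).
So O(not purge_cache) holds, i.e. purge_cache is forbidden. None of the other listed options is forbidden under the premises.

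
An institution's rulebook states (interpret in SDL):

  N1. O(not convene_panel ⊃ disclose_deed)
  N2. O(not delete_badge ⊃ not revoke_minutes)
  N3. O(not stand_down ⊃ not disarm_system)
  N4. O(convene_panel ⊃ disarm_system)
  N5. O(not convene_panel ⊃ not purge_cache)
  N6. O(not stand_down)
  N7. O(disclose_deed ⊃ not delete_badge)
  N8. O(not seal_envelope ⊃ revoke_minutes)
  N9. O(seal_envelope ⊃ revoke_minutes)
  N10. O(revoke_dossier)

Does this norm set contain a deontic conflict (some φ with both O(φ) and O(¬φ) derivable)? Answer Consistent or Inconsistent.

Inconsistent

By case analysis on seal_envelope: premise 9 gives O(seal_envelope ⊃ revoke_minutes) and premise 8 gives O(not seal_envelope ⊃ revoke_minutes), so O(revoke_minutes) either way.
Premise 2, O(not delete_badge ⊃ not revoke_minutes), contraposes to O(revoke_minutes ⊃ delete_badge); with O(revoke_minutes) we get O(delete_badge).
Premise 7, O(disclose_deed ⊃ not delete_badge), contraposes to O(delete_badge ⊃ not disclose_deed); with O(delete_badge) we get O(not disclose_deed).
The contrapositive of premise 1 (O(not convene_panel ⊃ disclose_deed)) is O(not disclose_deed ⊃ convene_panel), and O(not disclose_deed) is already established, so O(convene_panel).
Premise 4 is O(convene_panel ⊃ disarm_system); since O(convene_panel), deontic closure gives O(disarm_system).
Premise 3 is O(not stand_down ⊃ not disarm_system); contrapositively O(disarm_system ⊃ stand_down). Since O(disarm_system) holds, K gives O(stand_down).
But premise 6 directly asserts O(not stand_down).
We now have both O(stand_down) and O(not stand_down) — stand_down is simultaneously obligatory and forbidden, violating the D-axiom.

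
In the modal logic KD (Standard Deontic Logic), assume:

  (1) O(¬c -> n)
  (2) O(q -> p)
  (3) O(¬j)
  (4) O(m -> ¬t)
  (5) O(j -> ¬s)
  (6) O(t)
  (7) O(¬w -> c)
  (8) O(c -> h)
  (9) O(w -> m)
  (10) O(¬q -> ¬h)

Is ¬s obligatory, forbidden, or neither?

Neither

Premise 5 is O(j -> ¬s), but O(j) is not derivable from the premises, so it does not yield O(¬s).
No premise or chain of K-axiom applications forces O(¬s), and none forces O(s). So ¬s is neither obligatory nor forbidden under these norms.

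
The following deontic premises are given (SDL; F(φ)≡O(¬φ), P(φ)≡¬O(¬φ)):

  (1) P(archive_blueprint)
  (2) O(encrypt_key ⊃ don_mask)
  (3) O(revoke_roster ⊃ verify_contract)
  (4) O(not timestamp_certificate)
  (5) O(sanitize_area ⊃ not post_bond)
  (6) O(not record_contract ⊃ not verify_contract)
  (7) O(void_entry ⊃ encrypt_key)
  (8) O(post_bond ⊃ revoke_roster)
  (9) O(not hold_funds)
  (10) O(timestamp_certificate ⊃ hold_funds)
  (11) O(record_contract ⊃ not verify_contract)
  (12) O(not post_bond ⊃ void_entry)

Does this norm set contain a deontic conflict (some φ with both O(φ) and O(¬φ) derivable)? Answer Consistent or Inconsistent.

Premise 10 is O(timestamp_certificate ⊃ hold_funds), but O(timestamp_certificate) is not derivable from the premises, so it does not yield O(hold_funds).
So O(hold_funds) is not derivable, and the apparent clash with O(not hold_funds) does not arise.
A world satisfying every obligation exists (e.g. archive_blueprint=false, don_mask=true, encrypt_key=true, hold_funds=false, post_bond=false, record_contract=false, revoke_roster=false, sanitize_area=false, timestamp_certificate=false, verify_contract=false, void_entry=true); no atom is both obligatory and forbidden, so the set is consistent.

Consistent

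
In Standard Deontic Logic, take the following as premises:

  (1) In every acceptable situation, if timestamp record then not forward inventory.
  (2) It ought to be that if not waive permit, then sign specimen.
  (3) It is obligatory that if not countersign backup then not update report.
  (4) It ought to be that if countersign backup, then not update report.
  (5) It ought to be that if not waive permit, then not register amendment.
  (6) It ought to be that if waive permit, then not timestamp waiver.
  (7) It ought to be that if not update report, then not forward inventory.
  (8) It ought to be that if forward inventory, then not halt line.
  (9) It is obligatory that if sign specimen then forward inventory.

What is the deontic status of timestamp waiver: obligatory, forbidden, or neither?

Premises 3 and 4 cover both cases: O(¬countersign_backup → ¬update_report) and O(countersign_backup → ¬update_report). Since ¬countersign_backup ∨ countersign_backup is a tautology, O(¬update_report) follows.
With premise 7, O(¬update_report → ¬forward_inventory), the K-axiom yields O(¬forward_inventory).
Premise 9, O(sign_specimen → forward_inventory), contraposes to O(¬forward_inventory → ¬sign_specimen); with O(¬forward_inventory) we get O(¬sign_specimen).
The contrapositive of premise 2 (O(¬waive_permit → sign_specimen)) is O(¬sign_specimen → waive_permit), and O(¬sign_specimen) is already established, so O(waive_permit).
From O(waive_permit) and premise 6, O(waive_permit → ¬timestamp_waiver), we obtain O(¬timestamp_waiver).
Premises 1, 5, 8 do not contribute to this derivation.
Thus O(¬timestamp_waiver), which is F(timestamp_waiver): timestamp_waiver is forbidden.

Forbidden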